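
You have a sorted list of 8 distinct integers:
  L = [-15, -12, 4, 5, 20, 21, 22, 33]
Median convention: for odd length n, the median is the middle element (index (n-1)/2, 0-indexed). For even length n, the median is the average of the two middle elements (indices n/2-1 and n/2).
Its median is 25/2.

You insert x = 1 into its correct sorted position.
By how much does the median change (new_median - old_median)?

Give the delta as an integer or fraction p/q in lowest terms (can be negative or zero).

Old median = 25/2
After inserting x = 1: new sorted = [-15, -12, 1, 4, 5, 20, 21, 22, 33]
New median = 5
Delta = 5 - 25/2 = -15/2

Answer: -15/2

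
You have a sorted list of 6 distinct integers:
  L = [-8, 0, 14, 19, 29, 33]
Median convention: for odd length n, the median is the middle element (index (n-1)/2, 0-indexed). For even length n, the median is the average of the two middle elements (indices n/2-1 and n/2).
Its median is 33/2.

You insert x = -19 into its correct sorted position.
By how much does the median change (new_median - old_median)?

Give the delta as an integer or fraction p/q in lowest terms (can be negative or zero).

Old median = 33/2
After inserting x = -19: new sorted = [-19, -8, 0, 14, 19, 29, 33]
New median = 14
Delta = 14 - 33/2 = -5/2

Answer: -5/2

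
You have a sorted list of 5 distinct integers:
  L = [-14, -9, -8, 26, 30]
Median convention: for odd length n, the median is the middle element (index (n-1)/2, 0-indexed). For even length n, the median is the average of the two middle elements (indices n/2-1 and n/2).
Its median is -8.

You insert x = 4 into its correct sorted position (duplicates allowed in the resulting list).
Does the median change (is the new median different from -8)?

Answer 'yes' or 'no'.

Answer: yes

Derivation:
Old median = -8
Insert x = 4
New median = -2
Changed? yes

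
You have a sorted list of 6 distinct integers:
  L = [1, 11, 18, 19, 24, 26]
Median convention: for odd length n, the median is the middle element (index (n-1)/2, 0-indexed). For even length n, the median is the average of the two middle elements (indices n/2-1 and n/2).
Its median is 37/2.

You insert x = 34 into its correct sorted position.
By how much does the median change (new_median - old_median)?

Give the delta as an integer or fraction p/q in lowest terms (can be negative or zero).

Old median = 37/2
After inserting x = 34: new sorted = [1, 11, 18, 19, 24, 26, 34]
New median = 19
Delta = 19 - 37/2 = 1/2

Answer: 1/2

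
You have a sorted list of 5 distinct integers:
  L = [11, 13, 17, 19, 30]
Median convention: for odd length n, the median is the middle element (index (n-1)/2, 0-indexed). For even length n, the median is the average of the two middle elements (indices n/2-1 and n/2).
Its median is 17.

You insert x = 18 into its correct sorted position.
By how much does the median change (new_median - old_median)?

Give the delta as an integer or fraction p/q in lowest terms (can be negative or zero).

Answer: 1/2

Derivation:
Old median = 17
After inserting x = 18: new sorted = [11, 13, 17, 18, 19, 30]
New median = 35/2
Delta = 35/2 - 17 = 1/2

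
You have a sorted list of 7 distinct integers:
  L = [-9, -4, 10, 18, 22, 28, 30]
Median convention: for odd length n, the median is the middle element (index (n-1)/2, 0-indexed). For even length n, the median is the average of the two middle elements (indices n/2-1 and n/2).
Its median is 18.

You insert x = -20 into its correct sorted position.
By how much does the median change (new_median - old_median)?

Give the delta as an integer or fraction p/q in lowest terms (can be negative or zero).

Old median = 18
After inserting x = -20: new sorted = [-20, -9, -4, 10, 18, 22, 28, 30]
New median = 14
Delta = 14 - 18 = -4

Answer: -4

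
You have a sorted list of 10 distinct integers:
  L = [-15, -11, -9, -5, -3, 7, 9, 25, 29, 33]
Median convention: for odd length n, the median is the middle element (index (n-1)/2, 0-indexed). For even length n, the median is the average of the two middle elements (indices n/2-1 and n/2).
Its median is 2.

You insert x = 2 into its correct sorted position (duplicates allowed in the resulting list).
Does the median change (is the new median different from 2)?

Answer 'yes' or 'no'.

Old median = 2
Insert x = 2
New median = 2
Changed? no

Answer: no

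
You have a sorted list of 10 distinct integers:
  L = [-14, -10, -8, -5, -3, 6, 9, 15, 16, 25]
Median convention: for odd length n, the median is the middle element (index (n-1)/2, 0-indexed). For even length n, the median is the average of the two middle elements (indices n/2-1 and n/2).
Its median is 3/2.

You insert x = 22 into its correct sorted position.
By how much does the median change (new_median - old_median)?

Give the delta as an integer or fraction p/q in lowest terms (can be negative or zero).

Old median = 3/2
After inserting x = 22: new sorted = [-14, -10, -8, -5, -3, 6, 9, 15, 16, 22, 25]
New median = 6
Delta = 6 - 3/2 = 9/2

Answer: 9/2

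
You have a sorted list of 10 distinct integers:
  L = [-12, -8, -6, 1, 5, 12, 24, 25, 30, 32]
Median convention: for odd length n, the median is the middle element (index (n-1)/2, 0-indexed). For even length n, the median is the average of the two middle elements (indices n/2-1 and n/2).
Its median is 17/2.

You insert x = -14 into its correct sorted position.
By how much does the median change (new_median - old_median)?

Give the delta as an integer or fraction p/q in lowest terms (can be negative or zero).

Answer: -7/2

Derivation:
Old median = 17/2
After inserting x = -14: new sorted = [-14, -12, -8, -6, 1, 5, 12, 24, 25, 30, 32]
New median = 5
Delta = 5 - 17/2 = -7/2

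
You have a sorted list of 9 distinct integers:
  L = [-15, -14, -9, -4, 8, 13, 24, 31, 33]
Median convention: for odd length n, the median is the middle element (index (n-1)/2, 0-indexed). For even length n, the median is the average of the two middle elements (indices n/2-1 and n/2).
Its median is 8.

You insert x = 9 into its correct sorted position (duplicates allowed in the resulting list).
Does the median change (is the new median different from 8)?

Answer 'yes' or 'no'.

Old median = 8
Insert x = 9
New median = 17/2
Changed? yes

Answer: yes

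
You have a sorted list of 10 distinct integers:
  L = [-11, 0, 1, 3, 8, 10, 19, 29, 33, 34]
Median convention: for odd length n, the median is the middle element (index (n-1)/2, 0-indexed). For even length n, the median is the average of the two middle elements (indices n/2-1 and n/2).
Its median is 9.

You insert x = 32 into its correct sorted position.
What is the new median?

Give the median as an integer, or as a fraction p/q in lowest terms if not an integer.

Old list (sorted, length 10): [-11, 0, 1, 3, 8, 10, 19, 29, 33, 34]
Old median = 9
Insert x = 32
Old length even (10). Middle pair: indices 4,5 = 8,10.
New length odd (11). New median = single middle element.
x = 32: 8 elements are < x, 2 elements are > x.
New sorted list: [-11, 0, 1, 3, 8, 10, 19, 29, 32, 33, 34]
New median = 10

Answer: 10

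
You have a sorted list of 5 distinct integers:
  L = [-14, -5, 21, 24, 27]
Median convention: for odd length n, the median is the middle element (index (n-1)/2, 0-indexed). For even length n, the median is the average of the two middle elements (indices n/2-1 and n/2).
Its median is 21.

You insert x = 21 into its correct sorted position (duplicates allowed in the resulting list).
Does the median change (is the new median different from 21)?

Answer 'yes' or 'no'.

Answer: no

Derivation:
Old median = 21
Insert x = 21
New median = 21
Changed? no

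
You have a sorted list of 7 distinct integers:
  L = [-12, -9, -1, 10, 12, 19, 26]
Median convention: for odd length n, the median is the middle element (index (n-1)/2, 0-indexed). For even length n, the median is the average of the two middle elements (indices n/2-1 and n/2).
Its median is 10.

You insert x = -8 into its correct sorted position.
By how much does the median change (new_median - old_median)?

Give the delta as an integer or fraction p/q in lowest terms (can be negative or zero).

Answer: -11/2

Derivation:
Old median = 10
After inserting x = -8: new sorted = [-12, -9, -8, -1, 10, 12, 19, 26]
New median = 9/2
Delta = 9/2 - 10 = -11/2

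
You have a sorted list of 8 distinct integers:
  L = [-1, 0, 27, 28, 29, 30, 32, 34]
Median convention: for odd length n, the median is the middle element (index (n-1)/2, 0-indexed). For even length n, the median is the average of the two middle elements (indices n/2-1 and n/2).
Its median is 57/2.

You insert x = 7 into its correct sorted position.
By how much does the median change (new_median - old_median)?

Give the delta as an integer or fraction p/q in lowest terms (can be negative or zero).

Old median = 57/2
After inserting x = 7: new sorted = [-1, 0, 7, 27, 28, 29, 30, 32, 34]
New median = 28
Delta = 28 - 57/2 = -1/2

Answer: -1/2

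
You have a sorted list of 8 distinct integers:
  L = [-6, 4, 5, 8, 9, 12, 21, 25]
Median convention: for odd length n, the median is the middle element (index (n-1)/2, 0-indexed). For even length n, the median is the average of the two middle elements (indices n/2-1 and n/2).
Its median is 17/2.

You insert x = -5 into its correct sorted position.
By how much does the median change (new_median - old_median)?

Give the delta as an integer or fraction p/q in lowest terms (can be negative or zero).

Answer: -1/2

Derivation:
Old median = 17/2
After inserting x = -5: new sorted = [-6, -5, 4, 5, 8, 9, 12, 21, 25]
New median = 8
Delta = 8 - 17/2 = -1/2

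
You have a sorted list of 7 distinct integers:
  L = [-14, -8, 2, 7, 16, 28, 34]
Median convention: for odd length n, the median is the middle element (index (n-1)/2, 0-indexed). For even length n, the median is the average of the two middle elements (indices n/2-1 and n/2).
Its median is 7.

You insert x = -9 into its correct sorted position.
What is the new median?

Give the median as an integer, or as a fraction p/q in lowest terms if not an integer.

Answer: 9/2

Derivation:
Old list (sorted, length 7): [-14, -8, 2, 7, 16, 28, 34]
Old median = 7
Insert x = -9
Old length odd (7). Middle was index 3 = 7.
New length even (8). New median = avg of two middle elements.
x = -9: 1 elements are < x, 6 elements are > x.
New sorted list: [-14, -9, -8, 2, 7, 16, 28, 34]
New median = 9/2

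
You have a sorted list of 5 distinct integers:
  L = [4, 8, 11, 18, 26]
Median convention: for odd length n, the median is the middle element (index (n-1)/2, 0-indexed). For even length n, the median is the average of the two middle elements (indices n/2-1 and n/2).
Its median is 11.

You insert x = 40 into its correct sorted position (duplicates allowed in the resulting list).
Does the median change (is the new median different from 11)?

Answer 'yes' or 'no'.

Answer: yes

Derivation:
Old median = 11
Insert x = 40
New median = 29/2
Changed? yes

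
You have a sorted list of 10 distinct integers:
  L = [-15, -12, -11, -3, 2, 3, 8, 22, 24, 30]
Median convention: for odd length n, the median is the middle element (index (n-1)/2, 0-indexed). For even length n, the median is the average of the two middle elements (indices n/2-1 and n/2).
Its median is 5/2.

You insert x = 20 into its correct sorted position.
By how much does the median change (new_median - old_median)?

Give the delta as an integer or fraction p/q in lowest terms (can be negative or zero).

Old median = 5/2
After inserting x = 20: new sorted = [-15, -12, -11, -3, 2, 3, 8, 20, 22, 24, 30]
New median = 3
Delta = 3 - 5/2 = 1/2

Answer: 1/2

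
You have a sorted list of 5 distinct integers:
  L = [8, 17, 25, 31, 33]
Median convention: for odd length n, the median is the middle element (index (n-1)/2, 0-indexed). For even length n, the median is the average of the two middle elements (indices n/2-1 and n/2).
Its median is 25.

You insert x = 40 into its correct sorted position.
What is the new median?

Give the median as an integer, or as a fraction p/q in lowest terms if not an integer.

Answer: 28

Derivation:
Old list (sorted, length 5): [8, 17, 25, 31, 33]
Old median = 25
Insert x = 40
Old length odd (5). Middle was index 2 = 25.
New length even (6). New median = avg of two middle elements.
x = 40: 5 elements are < x, 0 elements are > x.
New sorted list: [8, 17, 25, 31, 33, 40]
New median = 28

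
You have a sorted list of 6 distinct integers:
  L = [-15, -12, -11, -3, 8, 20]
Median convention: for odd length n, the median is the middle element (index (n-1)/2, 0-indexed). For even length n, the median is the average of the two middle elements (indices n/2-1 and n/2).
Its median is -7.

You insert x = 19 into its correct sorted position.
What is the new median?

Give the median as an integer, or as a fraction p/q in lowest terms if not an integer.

Old list (sorted, length 6): [-15, -12, -11, -3, 8, 20]
Old median = -7
Insert x = 19
Old length even (6). Middle pair: indices 2,3 = -11,-3.
New length odd (7). New median = single middle element.
x = 19: 5 elements are < x, 1 elements are > x.
New sorted list: [-15, -12, -11, -3, 8, 19, 20]
New median = -3

Answer: -3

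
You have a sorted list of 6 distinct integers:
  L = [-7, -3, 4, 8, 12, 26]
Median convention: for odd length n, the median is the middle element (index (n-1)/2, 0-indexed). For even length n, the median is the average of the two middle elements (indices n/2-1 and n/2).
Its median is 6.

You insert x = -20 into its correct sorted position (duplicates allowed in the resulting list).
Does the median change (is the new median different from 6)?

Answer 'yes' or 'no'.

Old median = 6
Insert x = -20
New median = 4
Changed? yes

Answer: yes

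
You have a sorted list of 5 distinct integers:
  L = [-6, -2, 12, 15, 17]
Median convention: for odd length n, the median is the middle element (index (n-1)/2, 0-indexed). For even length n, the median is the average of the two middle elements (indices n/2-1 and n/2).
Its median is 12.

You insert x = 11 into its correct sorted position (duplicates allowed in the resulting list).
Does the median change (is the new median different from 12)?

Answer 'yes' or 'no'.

Old median = 12
Insert x = 11
New median = 23/2
Changed? yes

Answer: yes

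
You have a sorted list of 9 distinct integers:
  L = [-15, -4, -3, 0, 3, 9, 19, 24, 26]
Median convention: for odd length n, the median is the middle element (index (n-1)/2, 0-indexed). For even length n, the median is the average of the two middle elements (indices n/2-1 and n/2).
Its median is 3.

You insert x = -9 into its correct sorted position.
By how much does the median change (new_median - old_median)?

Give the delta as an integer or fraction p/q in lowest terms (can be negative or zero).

Old median = 3
After inserting x = -9: new sorted = [-15, -9, -4, -3, 0, 3, 9, 19, 24, 26]
New median = 3/2
Delta = 3/2 - 3 = -3/2

Answer: -3/2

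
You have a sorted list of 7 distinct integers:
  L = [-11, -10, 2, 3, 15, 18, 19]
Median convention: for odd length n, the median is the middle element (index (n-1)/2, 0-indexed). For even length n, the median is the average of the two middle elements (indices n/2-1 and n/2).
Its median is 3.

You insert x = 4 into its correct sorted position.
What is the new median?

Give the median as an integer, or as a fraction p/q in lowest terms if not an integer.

Answer: 7/2

Derivation:
Old list (sorted, length 7): [-11, -10, 2, 3, 15, 18, 19]
Old median = 3
Insert x = 4
Old length odd (7). Middle was index 3 = 3.
New length even (8). New median = avg of two middle elements.
x = 4: 4 elements are < x, 3 elements are > x.
New sorted list: [-11, -10, 2, 3, 4, 15, 18, 19]
New median = 7/2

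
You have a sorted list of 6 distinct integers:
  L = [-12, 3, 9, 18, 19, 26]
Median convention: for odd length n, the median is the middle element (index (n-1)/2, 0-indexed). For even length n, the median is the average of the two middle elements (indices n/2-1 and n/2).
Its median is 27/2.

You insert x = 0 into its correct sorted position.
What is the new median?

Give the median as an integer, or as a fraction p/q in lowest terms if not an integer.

Old list (sorted, length 6): [-12, 3, 9, 18, 19, 26]
Old median = 27/2
Insert x = 0
Old length even (6). Middle pair: indices 2,3 = 9,18.
New length odd (7). New median = single middle element.
x = 0: 1 elements are < x, 5 elements are > x.
New sorted list: [-12, 0, 3, 9, 18, 19, 26]
New median = 9

Answer: 9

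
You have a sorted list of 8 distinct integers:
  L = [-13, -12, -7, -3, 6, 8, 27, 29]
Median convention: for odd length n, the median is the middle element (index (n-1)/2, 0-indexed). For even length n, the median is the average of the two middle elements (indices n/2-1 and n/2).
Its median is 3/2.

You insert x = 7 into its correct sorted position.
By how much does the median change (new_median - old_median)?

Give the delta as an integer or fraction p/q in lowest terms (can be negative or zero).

Answer: 9/2

Derivation:
Old median = 3/2
After inserting x = 7: new sorted = [-13, -12, -7, -3, 6, 7, 8, 27, 29]
New median = 6
Delta = 6 - 3/2 = 9/2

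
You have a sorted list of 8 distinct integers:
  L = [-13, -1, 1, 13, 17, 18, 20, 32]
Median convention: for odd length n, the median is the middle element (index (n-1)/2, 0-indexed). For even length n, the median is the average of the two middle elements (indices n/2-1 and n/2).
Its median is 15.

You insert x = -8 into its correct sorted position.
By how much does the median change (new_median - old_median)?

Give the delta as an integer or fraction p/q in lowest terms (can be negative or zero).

Old median = 15
After inserting x = -8: new sorted = [-13, -8, -1, 1, 13, 17, 18, 20, 32]
New median = 13
Delta = 13 - 15 = -2

Answer: -2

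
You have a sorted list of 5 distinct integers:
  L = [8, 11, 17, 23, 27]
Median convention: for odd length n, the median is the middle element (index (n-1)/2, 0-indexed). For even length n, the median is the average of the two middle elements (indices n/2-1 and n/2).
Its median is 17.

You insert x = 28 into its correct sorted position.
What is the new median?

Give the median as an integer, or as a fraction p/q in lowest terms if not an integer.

Answer: 20

Derivation:
Old list (sorted, length 5): [8, 11, 17, 23, 27]
Old median = 17
Insert x = 28
Old length odd (5). Middle was index 2 = 17.
New length even (6). New median = avg of two middle elements.
x = 28: 5 elements are < x, 0 elements are > x.
New sorted list: [8, 11, 17, 23, 27, 28]
New median = 20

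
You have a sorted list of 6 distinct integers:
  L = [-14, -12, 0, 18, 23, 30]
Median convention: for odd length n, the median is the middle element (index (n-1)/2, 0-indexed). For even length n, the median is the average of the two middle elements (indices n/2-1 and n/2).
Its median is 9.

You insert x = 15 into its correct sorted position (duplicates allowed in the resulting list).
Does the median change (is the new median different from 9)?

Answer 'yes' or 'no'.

Old median = 9
Insert x = 15
New median = 15
Changed? yes

Answer: yes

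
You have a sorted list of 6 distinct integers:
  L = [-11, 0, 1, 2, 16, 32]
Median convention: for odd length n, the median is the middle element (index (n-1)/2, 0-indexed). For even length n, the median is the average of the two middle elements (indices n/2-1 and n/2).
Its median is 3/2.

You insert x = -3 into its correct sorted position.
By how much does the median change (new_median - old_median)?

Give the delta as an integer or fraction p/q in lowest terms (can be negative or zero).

Answer: -1/2

Derivation:
Old median = 3/2
After inserting x = -3: new sorted = [-11, -3, 0, 1, 2, 16, 32]
New median = 1
Delta = 1 - 3/2 = -1/2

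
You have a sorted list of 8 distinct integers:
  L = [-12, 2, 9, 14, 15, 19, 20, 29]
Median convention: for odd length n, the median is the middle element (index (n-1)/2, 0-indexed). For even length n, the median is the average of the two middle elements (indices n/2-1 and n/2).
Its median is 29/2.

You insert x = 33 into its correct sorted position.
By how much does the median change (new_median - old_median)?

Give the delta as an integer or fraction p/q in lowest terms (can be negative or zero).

Old median = 29/2
After inserting x = 33: new sorted = [-12, 2, 9, 14, 15, 19, 20, 29, 33]
New median = 15
Delta = 15 - 29/2 = 1/2

Answer: 1/2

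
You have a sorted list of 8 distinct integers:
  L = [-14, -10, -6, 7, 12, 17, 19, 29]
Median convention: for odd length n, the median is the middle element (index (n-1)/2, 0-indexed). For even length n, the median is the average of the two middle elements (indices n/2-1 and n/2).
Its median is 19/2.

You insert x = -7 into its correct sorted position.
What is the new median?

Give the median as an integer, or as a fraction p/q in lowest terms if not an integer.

Answer: 7

Derivation:
Old list (sorted, length 8): [-14, -10, -6, 7, 12, 17, 19, 29]
Old median = 19/2
Insert x = -7
Old length even (8). Middle pair: indices 3,4 = 7,12.
New length odd (9). New median = single middle element.
x = -7: 2 elements are < x, 6 elements are > x.
New sorted list: [-14, -10, -7, -6, 7, 12, 17, 19, 29]
New median = 7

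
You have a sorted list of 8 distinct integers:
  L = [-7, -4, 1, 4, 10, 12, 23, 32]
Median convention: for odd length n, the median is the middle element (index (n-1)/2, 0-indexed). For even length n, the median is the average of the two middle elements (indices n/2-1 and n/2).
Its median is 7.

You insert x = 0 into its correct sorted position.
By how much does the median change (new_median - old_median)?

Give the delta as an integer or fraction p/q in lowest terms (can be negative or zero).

Old median = 7
After inserting x = 0: new sorted = [-7, -4, 0, 1, 4, 10, 12, 23, 32]
New median = 4
Delta = 4 - 7 = -3

Answer: -3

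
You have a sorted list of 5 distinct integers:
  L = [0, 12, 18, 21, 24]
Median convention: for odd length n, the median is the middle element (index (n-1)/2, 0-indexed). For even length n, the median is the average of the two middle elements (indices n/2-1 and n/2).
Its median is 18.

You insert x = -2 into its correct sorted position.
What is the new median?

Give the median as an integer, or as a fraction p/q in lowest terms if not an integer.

Old list (sorted, length 5): [0, 12, 18, 21, 24]
Old median = 18
Insert x = -2
Old length odd (5). Middle was index 2 = 18.
New length even (6). New median = avg of two middle elements.
x = -2: 0 elements are < x, 5 elements are > x.
New sorted list: [-2, 0, 12, 18, 21, 24]
New median = 15

Answer: 15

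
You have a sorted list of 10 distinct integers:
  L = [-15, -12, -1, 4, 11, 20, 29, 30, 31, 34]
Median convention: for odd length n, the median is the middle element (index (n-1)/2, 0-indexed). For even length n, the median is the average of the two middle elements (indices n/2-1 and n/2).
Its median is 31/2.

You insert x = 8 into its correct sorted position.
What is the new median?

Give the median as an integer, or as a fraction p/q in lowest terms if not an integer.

Old list (sorted, length 10): [-15, -12, -1, 4, 11, 20, 29, 30, 31, 34]
Old median = 31/2
Insert x = 8
Old length even (10). Middle pair: indices 4,5 = 11,20.
New length odd (11). New median = single middle element.
x = 8: 4 elements are < x, 6 elements are > x.
New sorted list: [-15, -12, -1, 4, 8, 11, 20, 29, 30, 31, 34]
New median = 11

Answer: 11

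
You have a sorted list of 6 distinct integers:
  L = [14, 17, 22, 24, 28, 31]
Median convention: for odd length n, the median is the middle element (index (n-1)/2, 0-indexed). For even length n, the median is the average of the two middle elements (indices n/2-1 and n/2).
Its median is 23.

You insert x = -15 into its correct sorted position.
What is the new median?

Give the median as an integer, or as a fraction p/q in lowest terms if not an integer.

Old list (sorted, length 6): [14, 17, 22, 24, 28, 31]
Old median = 23
Insert x = -15
Old length even (6). Middle pair: indices 2,3 = 22,24.
New length odd (7). New median = single middle element.
x = -15: 0 elements are < x, 6 elements are > x.
New sorted list: [-15, 14, 17, 22, 24, 28, 31]
New median = 22

Answer: 22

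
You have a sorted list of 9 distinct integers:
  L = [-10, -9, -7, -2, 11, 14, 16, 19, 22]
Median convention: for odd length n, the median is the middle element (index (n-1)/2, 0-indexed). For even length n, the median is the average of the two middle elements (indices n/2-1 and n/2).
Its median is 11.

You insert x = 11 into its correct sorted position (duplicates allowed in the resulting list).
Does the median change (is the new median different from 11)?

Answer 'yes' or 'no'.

Old median = 11
Insert x = 11
New median = 11
Changed? no

Answer: no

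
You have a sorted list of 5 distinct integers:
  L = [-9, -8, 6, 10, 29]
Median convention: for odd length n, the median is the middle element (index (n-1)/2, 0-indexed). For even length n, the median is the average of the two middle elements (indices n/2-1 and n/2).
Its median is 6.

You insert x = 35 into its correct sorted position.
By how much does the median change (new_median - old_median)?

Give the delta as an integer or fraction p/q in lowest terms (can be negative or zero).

Answer: 2

Derivation:
Old median = 6
After inserting x = 35: new sorted = [-9, -8, 6, 10, 29, 35]
New median = 8
Delta = 8 - 6 = 2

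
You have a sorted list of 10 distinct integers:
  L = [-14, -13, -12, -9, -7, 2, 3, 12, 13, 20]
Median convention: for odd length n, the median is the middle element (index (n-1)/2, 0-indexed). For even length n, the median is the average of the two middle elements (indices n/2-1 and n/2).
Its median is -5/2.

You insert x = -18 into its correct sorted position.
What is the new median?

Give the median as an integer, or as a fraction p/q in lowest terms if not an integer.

Old list (sorted, length 10): [-14, -13, -12, -9, -7, 2, 3, 12, 13, 20]
Old median = -5/2
Insert x = -18
Old length even (10). Middle pair: indices 4,5 = -7,2.
New length odd (11). New median = single middle element.
x = -18: 0 elements are < x, 10 elements are > x.
New sorted list: [-18, -14, -13, -12, -9, -7, 2, 3, 12, 13, 20]
New median = -7

Answer: -7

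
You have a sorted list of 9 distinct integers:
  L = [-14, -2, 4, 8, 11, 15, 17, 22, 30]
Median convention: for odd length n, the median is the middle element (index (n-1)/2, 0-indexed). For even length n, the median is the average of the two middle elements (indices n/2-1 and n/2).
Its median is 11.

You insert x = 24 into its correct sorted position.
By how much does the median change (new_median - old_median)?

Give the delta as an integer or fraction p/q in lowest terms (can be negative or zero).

Answer: 2

Derivation:
Old median = 11
After inserting x = 24: new sorted = [-14, -2, 4, 8, 11, 15, 17, 22, 24, 30]
New median = 13
Delta = 13 - 11 = 2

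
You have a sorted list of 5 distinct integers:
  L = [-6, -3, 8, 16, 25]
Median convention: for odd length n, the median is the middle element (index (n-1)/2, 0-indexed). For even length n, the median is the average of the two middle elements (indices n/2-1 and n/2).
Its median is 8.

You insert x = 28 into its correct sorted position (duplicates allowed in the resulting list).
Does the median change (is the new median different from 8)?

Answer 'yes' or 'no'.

Answer: yes

Derivation:
Old median = 8
Insert x = 28
New median = 12
Changed? yes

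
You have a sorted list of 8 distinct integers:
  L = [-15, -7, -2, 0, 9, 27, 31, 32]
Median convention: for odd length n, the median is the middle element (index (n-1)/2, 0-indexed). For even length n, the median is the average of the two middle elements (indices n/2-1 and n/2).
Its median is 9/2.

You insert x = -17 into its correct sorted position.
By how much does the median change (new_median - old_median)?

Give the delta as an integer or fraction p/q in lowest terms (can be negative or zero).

Answer: -9/2

Derivation:
Old median = 9/2
After inserting x = -17: new sorted = [-17, -15, -7, -2, 0, 9, 27, 31, 32]
New median = 0
Delta = 0 - 9/2 = -9/2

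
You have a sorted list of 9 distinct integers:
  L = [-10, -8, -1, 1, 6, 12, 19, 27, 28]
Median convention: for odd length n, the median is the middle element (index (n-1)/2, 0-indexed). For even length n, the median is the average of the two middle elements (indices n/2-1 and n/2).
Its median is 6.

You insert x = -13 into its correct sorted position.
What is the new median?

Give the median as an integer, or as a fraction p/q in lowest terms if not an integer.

Old list (sorted, length 9): [-10, -8, -1, 1, 6, 12, 19, 27, 28]
Old median = 6
Insert x = -13
Old length odd (9). Middle was index 4 = 6.
New length even (10). New median = avg of two middle elements.
x = -13: 0 elements are < x, 9 elements are > x.
New sorted list: [-13, -10, -8, -1, 1, 6, 12, 19, 27, 28]
New median = 7/2

Answer: 7/2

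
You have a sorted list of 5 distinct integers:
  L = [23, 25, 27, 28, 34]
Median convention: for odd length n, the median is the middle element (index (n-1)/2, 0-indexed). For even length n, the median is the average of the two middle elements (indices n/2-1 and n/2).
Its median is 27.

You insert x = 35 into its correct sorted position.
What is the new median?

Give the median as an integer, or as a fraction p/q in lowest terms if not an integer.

Old list (sorted, length 5): [23, 25, 27, 28, 34]
Old median = 27
Insert x = 35
Old length odd (5). Middle was index 2 = 27.
New length even (6). New median = avg of two middle elements.
x = 35: 5 elements are < x, 0 elements are > x.
New sorted list: [23, 25, 27, 28, 34, 35]
New median = 55/2

Answer: 55/2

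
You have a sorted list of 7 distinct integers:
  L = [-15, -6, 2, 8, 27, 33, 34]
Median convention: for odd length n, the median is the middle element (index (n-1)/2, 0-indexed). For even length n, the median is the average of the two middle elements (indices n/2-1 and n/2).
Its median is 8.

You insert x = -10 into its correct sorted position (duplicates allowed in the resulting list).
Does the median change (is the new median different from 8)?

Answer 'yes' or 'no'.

Answer: yes

Derivation:
Old median = 8
Insert x = -10
New median = 5
Changed? yes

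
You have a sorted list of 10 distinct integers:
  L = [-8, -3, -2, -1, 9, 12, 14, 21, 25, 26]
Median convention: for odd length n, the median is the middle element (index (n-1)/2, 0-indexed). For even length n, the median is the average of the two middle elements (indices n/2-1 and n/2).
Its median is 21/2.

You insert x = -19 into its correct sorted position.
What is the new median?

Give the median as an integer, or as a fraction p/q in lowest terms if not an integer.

Answer: 9

Derivation:
Old list (sorted, length 10): [-8, -3, -2, -1, 9, 12, 14, 21, 25, 26]
Old median = 21/2
Insert x = -19
Old length even (10). Middle pair: indices 4,5 = 9,12.
New length odd (11). New median = single middle element.
x = -19: 0 elements are < x, 10 elements are > x.
New sorted list: [-19, -8, -3, -2, -1, 9, 12, 14, 21, 25, 26]
New median = 9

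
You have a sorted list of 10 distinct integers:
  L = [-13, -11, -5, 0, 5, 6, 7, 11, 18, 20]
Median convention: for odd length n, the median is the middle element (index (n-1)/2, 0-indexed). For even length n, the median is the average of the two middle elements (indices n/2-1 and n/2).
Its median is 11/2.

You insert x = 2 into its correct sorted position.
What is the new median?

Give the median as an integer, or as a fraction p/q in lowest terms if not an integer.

Answer: 5

Derivation:
Old list (sorted, length 10): [-13, -11, -5, 0, 5, 6, 7, 11, 18, 20]
Old median = 11/2
Insert x = 2
Old length even (10). Middle pair: indices 4,5 = 5,6.
New length odd (11). New median = single middle element.
x = 2: 4 elements are < x, 6 elements are > x.
New sorted list: [-13, -11, -5, 0, 2, 5, 6, 7, 11, 18, 20]
New median = 5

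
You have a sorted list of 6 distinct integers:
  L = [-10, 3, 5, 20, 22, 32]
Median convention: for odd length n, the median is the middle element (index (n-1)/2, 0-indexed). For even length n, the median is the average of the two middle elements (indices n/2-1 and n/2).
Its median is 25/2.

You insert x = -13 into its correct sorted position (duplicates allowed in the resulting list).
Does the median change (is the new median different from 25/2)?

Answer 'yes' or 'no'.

Answer: yes

Derivation:
Old median = 25/2
Insert x = -13
New median = 5
Changed? yes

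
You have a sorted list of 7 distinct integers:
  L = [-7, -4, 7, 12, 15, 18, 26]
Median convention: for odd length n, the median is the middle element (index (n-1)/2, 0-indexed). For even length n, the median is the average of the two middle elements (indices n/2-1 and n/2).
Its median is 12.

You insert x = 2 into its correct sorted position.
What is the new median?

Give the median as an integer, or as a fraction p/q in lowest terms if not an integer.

Old list (sorted, length 7): [-7, -4, 7, 12, 15, 18, 26]
Old median = 12
Insert x = 2
Old length odd (7). Middle was index 3 = 12.
New length even (8). New median = avg of two middle elements.
x = 2: 2 elements are < x, 5 elements are > x.
New sorted list: [-7, -4, 2, 7, 12, 15, 18, 26]
New median = 19/2

Answer: 19/2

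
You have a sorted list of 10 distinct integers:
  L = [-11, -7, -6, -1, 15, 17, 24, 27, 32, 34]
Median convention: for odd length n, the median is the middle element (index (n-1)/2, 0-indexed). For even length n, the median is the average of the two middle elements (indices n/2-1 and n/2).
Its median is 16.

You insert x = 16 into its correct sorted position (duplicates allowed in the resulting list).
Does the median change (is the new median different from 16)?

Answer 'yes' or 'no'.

Old median = 16
Insert x = 16
New median = 16
Changed? no

Answer: no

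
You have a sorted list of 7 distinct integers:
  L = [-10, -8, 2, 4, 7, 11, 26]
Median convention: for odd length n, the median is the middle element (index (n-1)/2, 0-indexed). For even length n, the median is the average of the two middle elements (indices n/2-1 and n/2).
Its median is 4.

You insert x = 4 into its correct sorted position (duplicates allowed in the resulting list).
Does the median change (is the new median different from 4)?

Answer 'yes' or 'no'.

Old median = 4
Insert x = 4
New median = 4
Changed? no

Answer: no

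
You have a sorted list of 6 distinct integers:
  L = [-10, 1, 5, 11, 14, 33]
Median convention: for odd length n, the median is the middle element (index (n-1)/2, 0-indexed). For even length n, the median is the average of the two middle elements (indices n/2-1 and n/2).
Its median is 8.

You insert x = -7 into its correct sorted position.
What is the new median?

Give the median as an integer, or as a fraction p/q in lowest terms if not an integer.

Old list (sorted, length 6): [-10, 1, 5, 11, 14, 33]
Old median = 8
Insert x = -7
Old length even (6). Middle pair: indices 2,3 = 5,11.
New length odd (7). New median = single middle element.
x = -7: 1 elements are < x, 5 elements are > x.
New sorted list: [-10, -7, 1, 5, 11, 14, 33]
New median = 5

Answer: 5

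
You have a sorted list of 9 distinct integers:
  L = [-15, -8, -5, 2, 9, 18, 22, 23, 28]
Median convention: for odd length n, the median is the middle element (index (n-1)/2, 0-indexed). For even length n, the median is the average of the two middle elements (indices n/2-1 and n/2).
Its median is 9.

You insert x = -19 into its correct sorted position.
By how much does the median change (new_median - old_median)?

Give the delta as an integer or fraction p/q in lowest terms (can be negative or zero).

Answer: -7/2

Derivation:
Old median = 9
After inserting x = -19: new sorted = [-19, -15, -8, -5, 2, 9, 18, 22, 23, 28]
New median = 11/2
Delta = 11/2 - 9 = -7/2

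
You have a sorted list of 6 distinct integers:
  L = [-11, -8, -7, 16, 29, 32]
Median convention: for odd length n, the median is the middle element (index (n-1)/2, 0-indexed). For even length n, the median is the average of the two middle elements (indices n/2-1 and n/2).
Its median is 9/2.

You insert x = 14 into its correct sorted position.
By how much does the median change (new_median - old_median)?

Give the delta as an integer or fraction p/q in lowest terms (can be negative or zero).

Old median = 9/2
After inserting x = 14: new sorted = [-11, -8, -7, 14, 16, 29, 32]
New median = 14
Delta = 14 - 9/2 = 19/2

Answer: 19/2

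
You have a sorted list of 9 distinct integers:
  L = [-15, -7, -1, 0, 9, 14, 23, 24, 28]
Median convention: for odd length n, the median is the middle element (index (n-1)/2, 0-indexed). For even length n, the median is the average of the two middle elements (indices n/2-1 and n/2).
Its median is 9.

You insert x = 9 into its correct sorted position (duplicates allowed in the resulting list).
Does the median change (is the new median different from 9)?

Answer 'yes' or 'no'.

Answer: no

Derivation:
Old median = 9
Insert x = 9
New median = 9
Changed? no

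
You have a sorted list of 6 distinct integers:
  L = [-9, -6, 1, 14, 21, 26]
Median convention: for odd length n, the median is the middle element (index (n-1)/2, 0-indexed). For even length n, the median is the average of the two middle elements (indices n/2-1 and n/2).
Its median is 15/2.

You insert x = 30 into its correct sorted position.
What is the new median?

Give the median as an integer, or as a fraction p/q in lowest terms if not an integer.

Old list (sorted, length 6): [-9, -6, 1, 14, 21, 26]
Old median = 15/2
Insert x = 30
Old length even (6). Middle pair: indices 2,3 = 1,14.
New length odd (7). New median = single middle element.
x = 30: 6 elements are < x, 0 elements are > x.
New sorted list: [-9, -6, 1, 14, 21, 26, 30]
New median = 14

Answer: 14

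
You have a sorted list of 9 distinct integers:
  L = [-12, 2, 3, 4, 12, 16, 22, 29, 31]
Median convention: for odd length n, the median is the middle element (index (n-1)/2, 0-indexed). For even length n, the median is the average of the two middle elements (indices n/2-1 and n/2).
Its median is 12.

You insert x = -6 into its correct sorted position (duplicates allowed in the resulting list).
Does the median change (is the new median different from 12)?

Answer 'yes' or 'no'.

Answer: yes

Derivation:
Old median = 12
Insert x = -6
New median = 8
Changed? yes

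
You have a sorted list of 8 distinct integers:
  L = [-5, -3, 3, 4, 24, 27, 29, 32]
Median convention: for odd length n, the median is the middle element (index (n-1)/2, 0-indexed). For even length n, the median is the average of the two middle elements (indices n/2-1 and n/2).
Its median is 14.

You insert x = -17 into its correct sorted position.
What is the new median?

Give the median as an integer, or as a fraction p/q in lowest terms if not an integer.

Old list (sorted, length 8): [-5, -3, 3, 4, 24, 27, 29, 32]
Old median = 14
Insert x = -17
Old length even (8). Middle pair: indices 3,4 = 4,24.
New length odd (9). New median = single middle element.
x = -17: 0 elements are < x, 8 elements are > x.
New sorted list: [-17, -5, -3, 3, 4, 24, 27, 29, 32]
New median = 4

Answer: 4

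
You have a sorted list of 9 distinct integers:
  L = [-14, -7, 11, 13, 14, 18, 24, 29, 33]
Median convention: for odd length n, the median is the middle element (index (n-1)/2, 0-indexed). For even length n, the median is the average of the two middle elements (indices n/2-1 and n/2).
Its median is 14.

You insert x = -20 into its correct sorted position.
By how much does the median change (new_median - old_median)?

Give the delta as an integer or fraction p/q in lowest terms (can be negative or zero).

Answer: -1/2

Derivation:
Old median = 14
After inserting x = -20: new sorted = [-20, -14, -7, 11, 13, 14, 18, 24, 29, 33]
New median = 27/2
Delta = 27/2 - 14 = -1/2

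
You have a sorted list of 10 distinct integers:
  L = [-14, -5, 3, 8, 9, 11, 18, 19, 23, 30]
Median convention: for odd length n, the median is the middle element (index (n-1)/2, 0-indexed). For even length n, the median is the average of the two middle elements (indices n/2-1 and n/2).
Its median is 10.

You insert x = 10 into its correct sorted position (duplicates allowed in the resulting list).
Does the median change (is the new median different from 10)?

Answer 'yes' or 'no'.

Answer: no

Derivation:
Old median = 10
Insert x = 10
New median = 10
Changed? no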